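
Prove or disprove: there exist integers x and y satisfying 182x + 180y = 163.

No such integers exist.

Any value of 182x + 180y is a multiple of gcd(182, 180) = 2.
But 163 is not a multiple of 2 (it leaves remainder 1).
So the equation is unsolvable over ℤ.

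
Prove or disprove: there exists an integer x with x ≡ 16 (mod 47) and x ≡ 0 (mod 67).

The moduli 47 and 67 are coprime, so by the Chinese Remainder Theorem a unique solution modulo 3149 exists.
Write x = 16 + 47t and require 16 + 47t ≡ 0 (mod 67), i.e. 47t ≡ 51 (mod 67).
Note 47·10 = 470 ≡ 1 (mod 67) (as 470 − 1 = 7·67), so 47⁻¹ ≡ 10.
Multiplying by 10: t ≡ 10·51 = 510 ≡ 41 (mod 67).
Taking t = 41 gives x = 16 + 47·41 = 1943.
Check: 1943 mod 47 = 16, 1943 mod 67 = 0. ✓

x = 1943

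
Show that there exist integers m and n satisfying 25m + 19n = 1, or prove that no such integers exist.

25 and 19 are coprime, so 25m + 19n ranges over all of ℤ.
Run the Euclidean algorithm on 25 and 19: 25 = 1·19 + 6, 19 = 3·6 + 1, 6 = 6·1 + 0.
Unwinding: 1 = 19 − 3·6 = 19 − 3·(25 − 1·19) = −3·25 + 4·19, i.e. 25·(-3) + 19·4 = 1.
So (m, n) = (-3, 4) is a solution.
The general solution is m = -3 + 19k, n = 4 − 25k; taking k = 1 gives the smaller pair m = 16, n = -21.
Indeed 25·16 + 19·(-21) = 400 − 399 = 1.

m = 16, n = -21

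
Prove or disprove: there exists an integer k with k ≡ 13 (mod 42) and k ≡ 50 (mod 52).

Reduce both congruences modulo 2, which divides 42 and 52: they say k ≡ 13 (mod 2) and k ≡ 50 (mod 2).
However 13 ≡ 1 and 50 ≡ 0 (mod 2), and 1 ≠ 0.
So no integer satisfies both congruences.

No such integer exists.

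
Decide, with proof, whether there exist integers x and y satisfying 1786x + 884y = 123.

There are no such integers.

Both 1786 and 884 are divisible by gcd(1786, 884) = 2, hence so is any combination 1786x + 884y.
However 123 leaves remainder 1 on division by 2.
So the equation is unsolvable over ℤ.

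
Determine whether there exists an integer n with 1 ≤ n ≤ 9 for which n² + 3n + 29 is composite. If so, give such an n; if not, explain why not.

n = 5

At n = 5: 5² + 3·5 + 29 = 69 = 3·23, which is composite.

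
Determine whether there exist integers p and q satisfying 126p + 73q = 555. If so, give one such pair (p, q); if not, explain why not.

126 and 73 are coprime, so 126p + 73q ranges over all of ℤ.
Euclidean algorithm: 126 = 1·73 + 53, 73 = 1·53 + 20, 53 = 2·20 + 13, 20 = 1·13 + 7, 13 = 1·7 + 6, 7 = 1·6 + 1, 6 = 6·1 + 0.
Unwinding: 1 = 7 − 1·6 = 7 − (13 − 1·7) = −13 + 2·7 = −13 + 2·(20 − 1·13) = 2·20 − 3·13 = 2·20 − 3·(53 − 2·20) = −3·53 + 8·20 = −3·53 + 8·(73 − 1·53) = 8·73 − 11·53 = 8·73 − 11·(126 − 1·73) = −11·126 + 19·73, i.e. 126·(-11) + 73·19 = 1.
Multiplying through by 555: p = (-11)·555 = -6105, q = 19·555 = 10545 is a solution.
Shifting by a multiple of (73, −126) keeps it a solution: p = -6105 + 84·73 = 27, q = 10545 − 84·126 = -39.
Check: 126·27 + 73·(-39) = 3402 − 2847 = 555. ✓

p = 27, q = -39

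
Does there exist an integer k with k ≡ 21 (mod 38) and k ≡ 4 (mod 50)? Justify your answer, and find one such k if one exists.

No such integer exists.

Both moduli are multiples of 2 = gcd(38, 50), so any solution would satisfy k ≡ 21 and k ≡ 4 modulo 2 simultaneously.
These are incompatible: 21 − 4 = 17 is not divisible by 2.
So no integer satisfies both congruences.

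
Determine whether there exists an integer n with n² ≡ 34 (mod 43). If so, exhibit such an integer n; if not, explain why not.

Apply Euler's criterion with the prime 43: 34 is a quadratic residue iff 34^21 ≡ 1 (mod 43), and a non-residue iff it is ≡ −1.
Squaring successively (mod 43): 34^2 = 1156 ≡ 38; 34^4 ≡ 38² = 1444 ≡ 25; 34^8 ≡ 25² = 625 ≡ 23; 34^16 ≡ 23² = 529 ≡ 13.
Since 21 = 16 + 4 + 1, 34^21 ≡ 13 · 25 · 34; multiplying out mod 43: 13·25 = 325 ≡ 24, then 24·34 = 816 ≡ 42. Thus 34^21 ≡ 42 ≡ −1 (mod 43).
The value −1 means 34 is a non-residue modulo 43, so n² ≡ 34 (mod 43) is impossible.

No, no such integer exists.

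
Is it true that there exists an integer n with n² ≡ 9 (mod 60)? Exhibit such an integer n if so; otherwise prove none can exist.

n = 3

Take n = 3. Then 3² = 9, and since 0 ≤ 9 < 60 this is already reduced: 3² ≡ 9 (mod 60).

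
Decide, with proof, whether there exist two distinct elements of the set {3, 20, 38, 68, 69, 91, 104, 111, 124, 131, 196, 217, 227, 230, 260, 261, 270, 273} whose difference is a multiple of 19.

Residues mod 19: 3↦3, 20↦1, 38↦0, 68↦11, 69↦12, 91↦15, 104↦9, 111↦16, 124↦10, 131↦17, 196↦6, 217↦8, 227↦18, 230↦2, 260↦13, 261↦14, 270↦4, 273↦7.
These 18 residues are pairwise different, hence no difference of two elements is divisible by 19.

There is no such pair.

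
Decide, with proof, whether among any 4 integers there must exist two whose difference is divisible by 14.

No; for instance {47, 48, 49, 50} is a counterexample.

Consider the 4 integers 47, 48, 49, 50. They lie in distinct residue classes modulo 14, since 4 ≤ 14.
Any two of them differ by at most 3 < 14 and by at least 1, so no difference is a multiple of 14.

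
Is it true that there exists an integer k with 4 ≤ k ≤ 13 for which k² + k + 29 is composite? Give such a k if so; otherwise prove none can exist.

At k = 4: 4² + 4 + 29 = 49 = 7·7, which is composite.

k = 4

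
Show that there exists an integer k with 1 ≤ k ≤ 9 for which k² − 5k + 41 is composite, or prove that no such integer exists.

At k = 8: 8² − 5·8 + 41 = 65 = 5·13, which is composite.

k = 8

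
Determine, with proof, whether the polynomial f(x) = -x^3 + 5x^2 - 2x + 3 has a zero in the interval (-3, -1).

f has no root in that interval.

f(-3) = 81 and f(-1) = 11, both positive, so a sign-change argument is unavailable; we show f keeps this sign on the whole interval.
Substitute x = -1 − u, where 0 < u < 2 on the interval. Expanding, f(-1 − u) = u^3 + 8u^2 + 15u + 11.
The nonzero coefficients here are all positive, so for u > 0 every term is positive (or zero), and the constant term 11 is strictly positive.
So f is strictly positive on (-3, -1); no root exists in the interval.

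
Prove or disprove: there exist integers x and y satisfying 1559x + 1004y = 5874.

x = 54, y = -78

1559 and 1004 are coprime, so 1559x + 1004y ranges over all of ℤ.
Run the Euclidean algorithm on 1559 and 1004: 1559 = 1·1004 + 555, 1004 = 1·555 + 449, 555 = 1·449 + 106, 449 = 4·106 + 25, 106 = 4·25 + 6, 25 = 4·6 + 1, 6 = 6·1 + 0.
Working back up the chain: 1 = 25 − 4·6 = 25 − 4·(106 − 4·25) = −4·106 + 17·25 = −4·106 + 17·(449 − 4·106) = 17·449 − 72·106 = 17·449 − 72·(555 − 1·449) = −72·555 + 89·449 = −72·555 + 89·(1004 − 1·555) = 89·1004 − 161·555 = 89·1004 − 161·(1559 − 1·1004) = −161·1559 + 250·1004. So 1559·(-161) + 1004·250 = 1.
Times 5874: 1559·(-945714) + 1004·1468500 = 5874, so (-945714, 1468500) solves it.
Shifting by a multiple of (1004, −1559) keeps it a solution: x = -945714 + 942·1004 = 54, y = 1468500 − 942·1559 = -78.
Indeed 1559·54 + 1004·(-78) = 84186 − 78312 = 5874.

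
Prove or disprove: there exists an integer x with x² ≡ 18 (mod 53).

No such integer exists.

Apply Euler's criterion with the prime 53: 18 is a quadratic residue iff 18^26 ≡ 1 (mod 53), and a non-residue iff it is ≡ −1.
Squaring successively (mod 53): 18^2 = 324 ≡ 6; 18^4 ≡ 6² = 36 ≡ 36; 18^8 ≡ 36² = 1296 ≡ 24; 18^16 ≡ 24² = 576 ≡ 46.
Since 26 = 16 + 8 + 2, 18^26 ≡ 46 · 24 · 6; multiplying out mod 53: 46·24 = 1104 ≡ 44, then 44·6 = 264 ≡ 52. Thus 18^26 ≡ 52 ≡ −1 (mod 53).
The value −1 means 18 is a non-residue modulo 53, so x² ≡ 18 (mod 53) is impossible.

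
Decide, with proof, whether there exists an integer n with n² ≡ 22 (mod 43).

There is no such integer.

Apply Euler's criterion with the prime 43: 22 is a quadratic residue iff 22^21 ≡ 1 (mod 43), and a non-residue iff it is ≡ −1.
Squaring successively (mod 43): 22^2 = 484 ≡ 11; 22^4 ≡ 11² = 121 ≡ 35; 22^8 ≡ 35² = 1225 ≡ 21; 22^16 ≡ 21² = 441 ≡ 11.
Since 21 = 16 + 4 + 1, 22^21 ≡ 11 · 35 · 22; multiplying out mod 43: 11·35 = 385 ≡ 41, then 41·22 = 902 ≡ 42. Thus 22^21 ≡ 42 ≡ −1 (mod 43).
The value −1 means 22 is a non-residue modulo 43, so n² ≡ 22 (mod 43) is impossible.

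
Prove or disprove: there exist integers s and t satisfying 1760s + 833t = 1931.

1760 and 833 are coprime, so 1760s + 833t ranges over all of ℤ.
Run the Euclidean algorithm on 1760 and 833: 1760 = 2·833 + 94, 833 = 8·94 + 81, 94 = 1·81 + 13, 81 = 6·13 + 3, 13 = 4·3 + 1, 3 = 3·1 + 0.
Working back up the chain: 1 = 13 − 4·3 = 13 − 4·(81 − 6·13) = −4·81 + 25·13 = −4·81 + 25·(94 − 1·81) = 25·94 − 29·81 = 25·94 − 29·(833 − 8·94) = −29·833 + 257·94 = −29·833 + 257·(1760 − 2·833) = 257·1760 − 543·833. So 1760·257 + 833·(-543) = 1.
Times 1931: 1760·496267 + 833·(-1048533) = 1931, so (496267, -1048533) solves it.
Subtracting 595·833 from s and adding 595·1760 to t gives the tidier solution (632, -1333).
Indeed 1760·632 + 833·(-1333) = 1112320 − 1110389 = 1931.

s = 632, t = -1333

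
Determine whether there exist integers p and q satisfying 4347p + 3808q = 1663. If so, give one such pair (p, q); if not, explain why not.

Both 4347 and 3808 are divisible by gcd(4347, 3808) = 7, hence so is any combination 4347p + 3808q.
But 1663 is not a multiple of 7 (it leaves remainder 4).
So the equation is unsolvable over ℤ.

There are no such integers.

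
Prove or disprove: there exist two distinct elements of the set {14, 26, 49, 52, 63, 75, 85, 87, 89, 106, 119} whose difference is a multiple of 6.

Reduce each element mod 6: 14↦2, 26↦2, 49↦1, 52↦4, 63↦3, 75↦3, 85↦1, 87↦3, 89↦5, 106↦4, 119↦5. The residue 2 repeats (at 14 and 26), and 26 − 14 = 12 = 2·6.

The pair (14, 26) works.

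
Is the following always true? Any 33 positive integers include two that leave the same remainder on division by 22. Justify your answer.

Partition the integers by their residue mod 22; there are 22 classes.
Placing 33 integers into 22 classes, some class receives at least two — say a and b.
So a and b have equal remainders mod 22, which is exactly what was to be shown.

Yes, this is always true.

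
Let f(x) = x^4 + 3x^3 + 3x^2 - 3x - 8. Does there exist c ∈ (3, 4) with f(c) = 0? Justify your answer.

The endpoint values f(3) = 172 and f(4) = 476 are both positive. Claim: f(x) > 0 for every x in (3, 4).
Shift to the endpoint 3: with x = 3 + u (0 < u < 1), one computes f(3 + u) = u^4 + 15u^3 + 84u^2 + 204u + 172.
The nonzero coefficients here are all positive, so for u > 0 every term is positive (or zero), and the constant term 172 is strictly positive.
So f is strictly positive on (3, 4); no root exists in the interval.

No such root exists.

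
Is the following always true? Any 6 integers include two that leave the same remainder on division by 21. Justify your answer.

No, the set {97, 98, 99, 100, 101, 102} is a counterexample.

Try 6 consecutive integers, 97, 98, …, 102. Their remainders mod 21 are 13, 14, 15, 16, 17, 18 — pairwise different, as any 6 ≤ 21 consecutive integers have distinct residues.
So no two of them leave the same remainder on division by 21; the claim fails for this set.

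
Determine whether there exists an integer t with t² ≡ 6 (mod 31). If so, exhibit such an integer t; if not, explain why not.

Apply Euler's criterion with the prime 31: 6 is a quadratic residue iff 6^15 ≡ 1 (mod 31), and a non-residue iff it is ≡ −1.
Repeated squaring mod 31: 6^2 = 36 ≡ 5; 6^4 ≡ 5² = 25 ≡ 25; 6^8 ≡ 25² = 625 ≡ 5.
Since 15 = 8 + 4 + 2 + 1, 6^15 ≡ 5 · 25 · 5 · 6; multiplying out mod 31: 5·25 = 125 ≡ 1, then 1·5 = 5 ≡ 5, then 5·6 = 30 ≡ 30. Thus 6^15 ≡ 30 ≡ −1 (mod 31).
The value −1 means 6 is a non-residue modulo 31, so t² ≡ 6 (mod 31) is impossible.

No, no such integer exists.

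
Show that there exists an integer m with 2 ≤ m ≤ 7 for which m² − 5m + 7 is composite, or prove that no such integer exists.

m = 7

At m = 7: 7² − 5·7 + 7 = 21 = 3·7, which is composite.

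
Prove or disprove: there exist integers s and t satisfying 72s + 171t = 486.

s = 2, t = 2

Every value of 72s + 171t is a multiple of gcd(72, 171) = 9; since 9 ∣ 486, solutions exist.
Dividing through by 9 reduces the equation to 8s + 19t = 54.
Dividing repeatedly: 19 = 2·8 + 3, 8 = 2·3 + 2, 3 = 1·2 + 1, 2 = 2·1 + 0.
Back-substituting, 1 = 3 − 1·2 = 3 − (8 − 2·3) = −8 + 3·3 = −8 + 3·(19 − 2·8) = 3·19 − 7·8; that is, 8·(-7) + 19·3 = 1.
Scaling by 54 gives the particular solution (s, t) = (-378, 162).
The general solution is s = -378 + 19k, t = 162 − 8k; taking k = 20 gives the smaller pair s = 2, t = 2.
Indeed 72·2 + 171·2 = 144 + 342 = 486.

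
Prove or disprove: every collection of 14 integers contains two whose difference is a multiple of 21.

No; for instance {55, 56, 57, 58, 59, 60, 61, 62, 63, 64, 65, 66, 67, 68} is a counterexample.

Consider the 14 integers 55, 56, …, 68. They lie in distinct residue classes modulo 21, since 14 ≤ 21.
The differences between them range over 1, …, 13, none of which is divisible by 21.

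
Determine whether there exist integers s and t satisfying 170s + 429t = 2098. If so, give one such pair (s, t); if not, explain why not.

170 and 429 are coprime, so 170s + 429t ranges over all of ℤ.
Dividing repeatedly: 429 = 2·170 + 89, 170 = 1·89 + 81, 89 = 1·81 + 8, 81 = 10·8 + 1, 8 = 8·1 + 0.
Unwinding: 1 = 81 − 10·8 = 81 − 10·(89 − 1·81) = −10·89 + 11·81 = −10·89 + 11·(170 − 1·89) = 11·170 − 21·89 = 11·170 − 21·(429 − 2·170) = −21·429 + 53·170, i.e. 170·53 + 429·(-21) = 1.
Times 2098: 170·111194 + 429·(-44058) = 2098, so (111194, -44058) solves it.
The general solution is s = 111194 + 429k, t = -44058 − 170k; taking k = -259 gives the smaller pair s = 83, t = -28.
Check: 170·83 + 429·(-28) = 14110 − 12012 = 2098. ✓

s = 83, t = -28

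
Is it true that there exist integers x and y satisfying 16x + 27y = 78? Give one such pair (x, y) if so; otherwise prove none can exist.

x = 15, y = -6

Since gcd(16, 27) = 1, every integer is an integer combination of 16 and 27.
Run the Euclidean algorithm on 27 and 16: 27 = 1·16 + 11, 16 = 1·11 + 5, 11 = 2·5 + 1, 5 = 5·1 + 0.
Back-substituting, 1 = 11 − 2·5 = 11 − 2·(16 − 1·11) = −2·16 + 3·11 = −2·16 + 3·(27 − 1·16) = 3·27 − 5·16; that is, 16·(-5) + 27·3 = 1.
Scaling by 78 gives the particular solution (x, y) = (-390, 234).
Shifting by a multiple of (27, −16) keeps it a solution: x = -390 + 15·27 = 15, y = 234 − 15·16 = -6.
Check: 16·15 + 27·(-6) = 240 − 162 = 78. ✓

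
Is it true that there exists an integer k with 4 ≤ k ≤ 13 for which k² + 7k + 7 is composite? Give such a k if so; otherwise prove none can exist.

k = 13

At k = 13: 13² + 7·13 + 7 = 267 = 3·89, which is composite.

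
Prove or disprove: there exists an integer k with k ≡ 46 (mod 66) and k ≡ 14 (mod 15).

No such integer exists.

Both moduli are multiples of 3 = gcd(66, 15), so any solution would satisfy k ≡ 46 and k ≡ 14 modulo 3 simultaneously.
However 46 ≡ 1 and 14 ≡ 2 (mod 3), and 1 ≠ 2.
So no integer satisfies both congruences.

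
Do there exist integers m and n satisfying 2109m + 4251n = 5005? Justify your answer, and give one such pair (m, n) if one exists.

Both 2109 and 4251 are divisible by gcd(2109, 4251) = 3, hence so is any combination 2109m + 4251n.
However 5005 leaves remainder 1 on division by 3.
So the equation is unsolvable over ℤ.

No such integers exist.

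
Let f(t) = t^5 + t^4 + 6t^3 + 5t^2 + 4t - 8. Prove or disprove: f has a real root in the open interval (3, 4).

No such root exists.

f(3) = 535 and f(4) = 1752, both positive, so a sign-change argument is unavailable; we show f keeps this sign on the whole interval.
Substitute t = 3 + u, where 0 < u < 1 on the interval. Expanding, f(3 + u) = u^5 + 16u^4 + 108u^3 + 383u^2 + 709u + 535.
All 6 nonzero coefficients of this polynomial in u are positive; hence for u > 0 the value is a sum of positive terms (the constant 535 among them).
So f is strictly positive on (3, 4); no root exists in the interval.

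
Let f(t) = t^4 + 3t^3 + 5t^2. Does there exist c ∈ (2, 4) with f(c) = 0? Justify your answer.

f(2) = 60 and f(4) = 528, both positive, so a sign-change argument is unavailable; we show f keeps this sign on the whole interval.
Shift to the endpoint 2: with t = 2 + u (0 < u < 2), one computes f(2 + u) = u^4 + 11u^3 + 47u^2 + 88u + 60.
The nonzero coefficients here are all positive, so for u > 0 every term is positive (or zero), and the constant term 60 is strictly positive.
Therefore f(t) > 0 throughout (2, 4), and f has no zero there.

f has no root in that interval.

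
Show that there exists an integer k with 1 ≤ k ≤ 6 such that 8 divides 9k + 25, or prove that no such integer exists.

No, no such integer k in that range exists.

At k = 1, 9·1 + 25 = 34 ≡ 2 (mod 8), and each step in k adds 9 ≡ 1 (mod 8), giving residues 2, 3, 4, 5, 6, 7 for k = 1, 2, …, 6.
None is 0, so 8 never divides 9k + 25 on this range.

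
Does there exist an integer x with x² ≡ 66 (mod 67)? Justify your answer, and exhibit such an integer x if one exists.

No, no such integer exists.

67 is prime, so by Euler's criterion 66 is a square mod 67 iff 66^((67−1)/2) = 66^33 ≡ 1 (mod 67).
Repeated squaring mod 67: 66^2 = 4356 ≡ 1; 66^4 ≡ 1² = 1 ≡ 1; 66^8 ≡ 1² = 1 ≡ 1; 66^16 ≡ 1² = 1 ≡ 1; 66^32 ≡ 1² = 1 ≡ 1.
Since 33 = 32 + 1, 66^33 ≡ 1 · 66; multiplying out mod 67: 1·66 = 66 ≡ 66. Thus 66^33 ≡ 66 ≡ −1 (mod 67).
The value −1 means 66 is a non-residue modulo 67, so x² ≡ 66 (mod 67) is impossible.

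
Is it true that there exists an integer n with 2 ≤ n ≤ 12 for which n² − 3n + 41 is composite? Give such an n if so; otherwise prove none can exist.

n = 8

At n = 8: 8² − 3·8 + 41 = 81 = 3·27, which is composite.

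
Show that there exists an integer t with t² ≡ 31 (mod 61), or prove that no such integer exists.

No, no such integer exists.

Apply Euler's criterion with the prime 61: 31 is a quadratic residue iff 31^30 ≡ 1 (mod 61), and a non-residue iff it is ≡ −1.
Repeated squaring mod 61: 31^2 = 961 ≡ 46; 31^4 ≡ 46² = 2116 ≡ 42; 31^8 ≡ 42² = 1764 ≡ 56; 31^16 ≡ 56² = 3136 ≡ 25.
Since 30 = 16 + 8 + 4 + 2, 31^30 ≡ 25 · 56 · 42 · 46; multiplying out mod 61: 25·56 = 1400 ≡ 58, then 58·42 = 2436 ≡ 57, then 57·46 = 2622 ≡ 60. Thus 31^30 ≡ 60 ≡ −1 (mod 61).
By Euler's criterion 31 is a quadratic non-residue mod 61: no t satisfies t² ≡ 31 (mod 61).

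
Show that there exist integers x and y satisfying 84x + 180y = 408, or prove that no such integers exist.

x = 7, y = -1

gcd(84, 180) = 12, and 12 divides 408, so integer solutions exist.
Dividing through by 12 reduces the equation to 7x + 15y = 34.
Euclidean algorithm: 15 = 2·7 + 1, 7 = 7·1 + 0.
Working back up the chain: 1 = 15 − 2·7. So 7·(-2) + 15·1 = 1.
Scaling by 34 gives the particular solution (x, y) = (-68, 34).
The general solution is x = -68 + 15k, y = 34 − 7k; taking k = 5 gives the smaller pair x = 7, y = -1.
Check: 84·7 + 180·(-1) = 588 − 180 = 408. ✓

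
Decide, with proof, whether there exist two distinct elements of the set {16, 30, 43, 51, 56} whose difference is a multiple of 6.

Two integers differ by a multiple of 6 exactly when they have the same residue mod 6. The residues are 16↦4, 30↦0, 43↦1, 51↦3, 56↦2.
These 5 residues are pairwise different, hence no difference of two elements is divisible by 6.

No such pair exists.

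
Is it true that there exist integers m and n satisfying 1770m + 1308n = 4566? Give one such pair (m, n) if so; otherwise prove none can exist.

m = 75, n = -98

Since gcd(1770, 1308) = 6 and 4566 = 6·761, Bézout's identity guarantees a solution.
Dividing through by 6 reduces the equation to 295m + 218n = 761.
Euclidean algorithm: 295 = 1·218 + 77, 218 = 2·77 + 64, 77 = 1·64 + 13, 64 = 4·13 + 12, 13 = 1·12 + 1, 12 = 12·1 + 0.
Unwinding: 1 = 13 − 1·12 = 13 − (64 − 4·13) = −64 + 5·13 = −64 + 5·(77 − 1·64) = 5·77 − 6·64 = 5·77 − 6·(218 − 2·77) = −6·218 + 17·77 = −6·218 + 17·(295 − 1·218) = 17·295 − 23·218, i.e. 295·17 + 218·(-23) = 1.
Multiplying through by 761: m = 17·761 = 12937, n = (-23)·761 = -17503 is a solution.
Subtracting 59·218 from m and adding 59·295 to n gives the tidier solution (75, -98).
Indeed 1770·75 + 1308·(-98) = 132750 − 128184 = 4566.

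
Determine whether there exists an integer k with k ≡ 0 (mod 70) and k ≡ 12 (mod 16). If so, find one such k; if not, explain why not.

k = 140

The moduli are not coprime: gcd(70, 16) = 2. Compatibility requires 2 ∣ (12 − 0) = 12, which holds, so solutions exist.
The integers ≡ 0 (mod 70) are 0, 70, 140, …; their remainders mod 16 are 0, 6, 12, so k = 140 is the first that is ≡ 12 (mod 16).
Check: 140 mod 70 = 0, 140 mod 16 = 12. ✓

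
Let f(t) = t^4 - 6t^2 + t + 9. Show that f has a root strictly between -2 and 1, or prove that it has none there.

f(-2) = -1 and f(1) = 5, which have opposite signs.
f is continuous everywhere (it is a polynomial), in particular on [-2, 1].
By the Intermediate Value Theorem f must vanish at some point of (-2, 1).

Such a root exists.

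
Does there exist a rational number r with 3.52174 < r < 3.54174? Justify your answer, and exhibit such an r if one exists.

r = 46/13

Multiplying by 13: 13·3.52174 = 45.78262 and 13·3.54174 = 46.04262, so the integer 46 lies strictly between them.
Dividing back, 3.52174 < 46/13 < 3.54174, and 46/13 is rational.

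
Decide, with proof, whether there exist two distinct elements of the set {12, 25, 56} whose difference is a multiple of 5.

There is no such pair.

Two integers differ by a multiple of 5 exactly when they have the same residue mod 5. The residues are 12↦2, 25↦0, 56↦1.
These 3 residues are pairwise different, hence no difference of two elements is divisible by 5.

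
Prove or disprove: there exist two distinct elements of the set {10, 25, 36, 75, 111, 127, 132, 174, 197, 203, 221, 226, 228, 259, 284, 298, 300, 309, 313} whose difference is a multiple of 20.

Residues mod 20: 10↦10, 25↦5, 36↦16, 75↦15, 111↦11, 127↦7, 132↦12, 174↦14, 197↦17, 203↦3, 221↦1, 226↦6, 228↦8, 259↦19, 284↦4, 298↦18, 300↦0, 309↦9, 313↦13.
These 19 residues are pairwise different, hence no difference of two elements is divisible by 20.

No, no such pair exists.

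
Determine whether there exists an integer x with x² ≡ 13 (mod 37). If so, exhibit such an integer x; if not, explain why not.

37 is prime, so by Euler's criterion 13 is a square mod 37 iff 13^((37−1)/2) = 13^18 ≡ 1 (mod 37).
Squaring successively (mod 37): 13^2 = 169 ≡ 21; 13^4 ≡ 21² = 441 ≡ 34; 13^8 ≡ 34² = 1156 ≡ 9; 13^16 ≡ 9² = 81 ≡ 7.
Since 18 = 16 + 2, 13^18 ≡ 7 · 21; multiplying out mod 37: 7·21 = 147 ≡ 36. Thus 13^18 ≡ 36 ≡ −1 (mod 37).
The value −1 means 13 is a non-residue modulo 37, so x² ≡ 13 (mod 37) is impossible.

No, no such integer exists.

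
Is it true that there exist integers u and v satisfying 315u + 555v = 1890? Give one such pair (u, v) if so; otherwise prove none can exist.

gcd(315, 555) = 15, and 15 divides 1890, so integer solutions exist.
Dividing through by 15 reduces the equation to 21u + 37v = 126.
Dividing repeatedly: 37 = 1·21 + 16, 21 = 1·16 + 5, 16 = 3·5 + 1, 5 = 5·1 + 0.
Back-substituting, 1 = 16 − 3·5 = 16 − 3·(21 − 1·16) = −3·21 + 4·16 = −3·21 + 4·(37 − 1·21) = 4·37 − 7·21; that is, 21·(-7) + 37·4 = 1.
Scaling by 126 gives the particular solution (u, v) = (-882, 504).
Shifting by a multiple of (37, −21) keeps it a solution: u = -882 + 24·37 = 6, v = 504 − 24·21 = 0.
Indeed 315·6 + 555·0 = 1890 + 0 = 1890.

u = 6, v = 0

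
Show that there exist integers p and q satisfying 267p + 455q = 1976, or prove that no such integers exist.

267 and 455 are coprime, so 267p + 455q ranges over all of ℤ.
Dividing repeatedly: 455 = 1·267 + 188, 267 = 1·188 + 79, 188 = 2·79 + 30, 79 = 2·30 + 19, 30 = 1·19 + 11, 19 = 1·11 + 8, 11 = 1·8 + 3, 8 = 2·3 + 2, 3 = 1·2 + 1, 2 = 2·1 + 0.
Working back up the chain: 1 = 3 − 1·2 = 3 − (8 − 2·3) = −8 + 3·3 = −8 + 3·(11 − 1·8) = 3·11 − 4·8 = 3·11 − 4·(19 − 1·11) = −4·19 + 7·11 = −4·19 + 7·(30 − 1·19) = 7·30 − 11·19 = 7·30 − 11·(79 − 2·30) = −11·79 + 29·30 = −11·79 + 29·(188 − 2·79) = 29·188 − 69·79 = 29·188 − 69·(267 − 1·188) = −69·267 + 98·188 = −69·267 + 98·(455 − 1·267) = 98·455 − 167·267. So 267·(-167) + 455·98 = 1.
Times 1976: 267·(-329992) + 455·193648 = 1976, so (-329992, 193648) solves it.
The general solution is p = -329992 + 455k, q = 193648 − 267k; taking k = 726 gives the smaller pair p = 338, q = -194.
Check: 267·338 + 455·(-194) = 90246 − 88270 = 1976. ✓

p = 338, q = -194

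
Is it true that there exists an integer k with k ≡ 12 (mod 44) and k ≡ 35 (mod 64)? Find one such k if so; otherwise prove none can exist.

Reduce both congruences modulo 4, which divides 44 and 64: they say k ≡ 12 (mod 4) and k ≡ 35 (mod 4).
These are incompatible: 12 − 35 = -23 is not divisible by 4.
Hence the system has no solution.

No such integer exists.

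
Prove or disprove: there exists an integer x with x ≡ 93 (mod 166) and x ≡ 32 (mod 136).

There is no such integer.

Both moduli are multiples of 2 = gcd(166, 136), so any solution would satisfy x ≡ 93 and x ≡ 32 modulo 2 simultaneously.
These are incompatible: 93 − 32 = 61 is not divisible by 2.
Hence the system has no solution.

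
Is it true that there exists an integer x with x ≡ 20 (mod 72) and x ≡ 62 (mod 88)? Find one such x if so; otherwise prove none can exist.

No, no such integer exists.

Reduce both congruences modulo 8, which divides 72 and 88: they say x ≡ 20 (mod 8) and x ≡ 62 (mod 8).
These are incompatible: 20 − 62 = -42 is not divisible by 8.
So no integer satisfies both congruences.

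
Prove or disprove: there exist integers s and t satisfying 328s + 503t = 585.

s = 126, t = -81

Since gcd(328, 503) = 1, every integer is an integer combination of 328 and 503.
Euclidean algorithm: 503 = 1·328 + 175, 328 = 1·175 + 153, 175 = 1·153 + 22, 153 = 6·22 + 21, 22 = 1·21 + 1, 21 = 21·1 + 0.
Back-substituting, 1 = 22 − 1·21 = 22 − (153 − 6·22) = −153 + 7·22 = −153 + 7·(175 − 1·153) = 7·175 − 8·153 = 7·175 − 8·(328 − 1·175) = −8·328 + 15·175 = −8·328 + 15·(503 − 1·328) = 15·503 − 23·328; that is, 328·(-23) + 503·15 = 1.
Scaling by 585 gives the particular solution (s, t) = (-13455, 8775).
Adding 27·503 to s and subtracting 27·328 from t gives the tidier solution (126, -81).
Indeed 328·126 + 503·(-81) = 41328 − 40743 = 585.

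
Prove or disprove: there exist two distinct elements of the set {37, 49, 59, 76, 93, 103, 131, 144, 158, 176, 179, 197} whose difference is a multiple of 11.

Reduce each element mod 11: 37↦4, 49↦5, 59↦4, 76↦10, 93↦5, 103↦4, 131↦10, 144↦1, 158↦4, 176↦0, 179↦3, 197↦10. The residue 4 repeats (at 37 and 59), and 59 − 37 = 22 = 2·11.

Yes: 37 and 59.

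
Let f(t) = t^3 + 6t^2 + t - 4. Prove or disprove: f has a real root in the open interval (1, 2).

f(1) = 4 and f(2) = 30, both positive, so a sign-change argument is unavailable; we show f keeps this sign on the whole interval.
Substitute t = 1 + u, where 0 < u < 1 on the interval. Expanding, f(1 + u) = u^3 + 9u^2 + 16u + 4.
All 4 nonzero coefficients of this polynomial in u are positive; hence for u > 0 the value is a sum of positive terms (the constant 4 among them).
So f is strictly positive on (1, 2); no root exists in the interval.

f has no root in that interval.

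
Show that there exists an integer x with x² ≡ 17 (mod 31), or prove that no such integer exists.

There is no such integer.

31 is prime, so by Euler's criterion 17 is a square mod 31 iff 17^((31−1)/2) = 17^15 ≡ 1 (mod 31).
Squaring successively (mod 31): 17^2 = 289 ≡ 10; 17^4 ≡ 10² = 100 ≡ 7; 17^8 ≡ 7² = 49 ≡ 18.
Since 15 = 8 + 4 + 2 + 1, 17^15 ≡ 18 · 7 · 10 · 17; multiplying out mod 31: 18·7 = 126 ≡ 2, then 2·10 = 20 ≡ 20, then 20·17 = 340 ≡ 30. Thus 17^15 ≡ 30 ≡ −1 (mod 31).
By Euler's criterion 17 is a quadratic non-residue mod 31: no x satisfies x² ≡ 17 (mod 31).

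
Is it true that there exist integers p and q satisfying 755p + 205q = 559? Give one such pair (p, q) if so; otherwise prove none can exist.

Both 755 and 205 are divisible by gcd(755, 205) = 5, hence so is any combination 755p + 205q.
However 559 leaves remainder 4 on division by 5.
So the equation is unsolvable over ℤ.

No, no such integers exist.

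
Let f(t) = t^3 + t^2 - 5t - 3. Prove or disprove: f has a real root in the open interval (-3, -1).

f(-3) = -6 and f(-1) = 2, which have opposite signs.
Since f is a polynomial it is continuous on [-3, -1].
By the Intermediate Value Theorem f must vanish at some point of (-3, -1).

Yes, f has a root in the interval.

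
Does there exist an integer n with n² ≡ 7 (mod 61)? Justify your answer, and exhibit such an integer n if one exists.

No, no such integer exists.

61 is prime, so by Euler's criterion 7 is a square mod 61 iff 7^((61−1)/2) = 7^30 ≡ 1 (mod 61).
Squaring successively (mod 61): 7^2 = 49 ≡ 49; 7^4 ≡ 49² = 2401 ≡ 22; 7^8 ≡ 22² = 484 ≡ 57; 7^16 ≡ 57² = 3249 ≡ 16.
Since 30 = 16 + 8 + 4 + 2, 7^30 ≡ 16 · 57 · 22 · 49; multiplying out mod 61: 16·57 = 912 ≡ 58, then 58·22 = 1276 ≡ 56, then 56·49 = 2744 ≡ 60. Thus 7^30 ≡ 60 ≡ −1 (mod 61).
By Euler's criterion 7 is a quadratic non-residue mod 61: no n satisfies n² ≡ 7 (mod 61).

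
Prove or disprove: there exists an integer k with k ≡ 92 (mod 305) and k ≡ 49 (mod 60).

No such integer exists.

Both moduli are multiples of 5 = gcd(305, 60), so any solution would satisfy k ≡ 92 and k ≡ 49 modulo 5 simultaneously.
However 92 ≡ 2 and 49 ≡ 4 (mod 5), and 2 ≠ 4.
Therefore no such k exists.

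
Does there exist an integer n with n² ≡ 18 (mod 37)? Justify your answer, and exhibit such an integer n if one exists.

37 is prime, so by Euler's criterion 18 is a square mod 37 iff 18^((37−1)/2) = 18^18 ≡ 1 (mod 37).
Squaring successively (mod 37): 18^2 = 324 ≡ 28; 18^4 ≡ 28² = 784 ≡ 7; 18^8 ≡ 7² = 49 ≡ 12; 18^16 ≡ 12² = 144 ≡ 33.
Since 18 = 16 + 2, 18^18 ≡ 33 · 28; multiplying out mod 37: 33·28 = 924 ≡ 36. Thus 18^18 ≡ 36 ≡ −1 (mod 37).
By Euler's criterion 18 is a quadratic non-residue mod 37: no n satisfies n² ≡ 18 (mod 37).

No such integer exists.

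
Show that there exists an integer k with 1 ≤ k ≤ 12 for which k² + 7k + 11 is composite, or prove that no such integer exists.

k = 11

At k = 11: 11² + 7·11 + 11 = 209 = 11·19, which is composite.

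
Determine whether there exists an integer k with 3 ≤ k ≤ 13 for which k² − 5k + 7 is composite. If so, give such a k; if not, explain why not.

At k = 13: 13² − 5·13 + 7 = 111 = 3·37, which is composite.

k = 13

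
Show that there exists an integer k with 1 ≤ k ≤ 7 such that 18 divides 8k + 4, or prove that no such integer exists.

k = 4

At k = 4 we get 8·4 + 4 = 36, and 36 = 18·2.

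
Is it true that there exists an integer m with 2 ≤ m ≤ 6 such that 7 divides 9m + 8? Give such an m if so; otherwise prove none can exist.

At m = 2 the value 26 is not a multiple of 7. Try m = 3: 9·3 + 8 = 35 = 5·7, which is divisible by 7.

m = 3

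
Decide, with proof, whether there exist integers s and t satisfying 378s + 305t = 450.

s = 190, t = -234

Since gcd(378, 305) = 1, every integer is an integer combination of 378 and 305.
Dividing repeatedly: 378 = 1·305 + 73, 305 = 4·73 + 13, 73 = 5·13 + 8, 13 = 1·8 + 5, 8 = 1·5 + 3, 5 = 1·3 + 2, 3 = 1·2 + 1, 2 = 2·1 + 0.
Working back up the chain: 1 = 3 − 1·2 = 3 − (5 − 1·3) = −5 + 2·3 = −5 + 2·(8 − 1·5) = 2·8 − 3·5 = 2·8 − 3·(13 − 1·8) = −3·13 + 5·8 = −3·13 + 5·(73 − 5·13) = 5·73 − 28·13 = 5·73 − 28·(305 − 4·73) = −28·305 + 117·73 = −28·305 + 117·(378 − 1·305) = 117·378 − 145·305. So 378·117 + 305·(-145) = 1.
Multiplying through by 450: s = 117·450 = 52650, t = (-145)·450 = -65250 is a solution.
Shifting by a multiple of (305, −378) keeps it a solution: s = 52650 − 172·305 = 190, t = -65250 + 172·378 = -234.
Check: 378·190 + 305·(-234) = 71820 − 71370 = 450. ✓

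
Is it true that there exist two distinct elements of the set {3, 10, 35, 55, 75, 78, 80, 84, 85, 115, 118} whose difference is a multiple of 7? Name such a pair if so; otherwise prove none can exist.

3 and 10 are such a pair.

Both 3 and 10 leave remainder 3 on division by 7; their difference 7 = 1·7 is a multiple of 7.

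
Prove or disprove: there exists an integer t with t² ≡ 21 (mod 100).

t = 11 works: 11² = 121, and 121 − 21 = 100 = 1·100.

t = 11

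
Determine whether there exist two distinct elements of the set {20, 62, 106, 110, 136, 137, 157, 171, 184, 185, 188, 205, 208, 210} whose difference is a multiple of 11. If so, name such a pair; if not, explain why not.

The pair (20, 185) works.

20 mod 11 = 9 and 185 mod 11 = 9, so 185 − 20 = 165 = 15·11.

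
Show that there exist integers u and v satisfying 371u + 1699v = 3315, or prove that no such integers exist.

u = 531, v = -114

Since gcd(371, 1699) = 1, every integer is an integer combination of 371 and 1699.
Dividing repeatedly: 1699 = 4·371 + 215, 371 = 1·215 + 156, 215 = 1·156 + 59, 156 = 2·59 + 38, 59 = 1·38 + 21, 38 = 1·21 + 17, 21 = 1·17 + 4, 17 = 4·4 + 1, 4 = 4·1 + 0.
Unwinding: 1 = 17 − 4·4 = 17 − 4·(21 − 1·17) = −4·21 + 5·17 = −4·21 + 5·(38 − 1·21) = 5·38 − 9·21 = 5·38 − 9·(59 − 1·38) = −9·59 + 14·38 = −9·59 + 14·(156 − 2·59) = 14·156 − 37·59 = 14·156 − 37·(215 − 1·156) = −37·215 + 51·156 = −37·215 + 51·(371 − 1·215) = 51·371 − 88·215 = 51·371 − 88·(1699 − 4·371) = −88·1699 + 403·371, i.e. 371·403 + 1699·(-88) = 1.
Multiplying through by 3315: u = 403·3315 = 1335945, v = (-88)·3315 = -291720 is a solution.
The general solution is u = 1335945 + 1699k, v = -291720 − 371k; taking k = -786 gives the smaller pair u = 531, v = -114.
Check: 371·531 + 1699·(-114) = 197001 − 193686 = 3315. ✓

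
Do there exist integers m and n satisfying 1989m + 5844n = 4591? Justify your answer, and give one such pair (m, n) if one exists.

gcd(1989, 5844) = 3, so every integer of the form 1989m + 5844n is a multiple of 3.
But 4591 is not a multiple of 3 (it leaves remainder 1).
So the equation is unsolvable over ℤ.

No, no such integers exist.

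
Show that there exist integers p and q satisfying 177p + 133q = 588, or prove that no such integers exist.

177 and 133 are coprime, so 177p + 133q ranges over all of ℤ.
Run the Euclidean algorithm on 177 and 133: 177 = 1·133 + 44, 133 = 3·44 + 1, 44 = 44·1 + 0.
Working back up the chain: 1 = 133 − 3·44 = 133 − 3·(177 − 1·133) = −3·177 + 4·133. So 177·(-3) + 133·4 = 1.
Times 588: 177·(-1764) + 133·2352 = 588, so (-1764, 2352) solves it.
Adding 14·133 to p and subtracting 14·177 from q gives the tidier solution (98, -126).
Check: 177·98 + 133·(-126) = 17346 − 16758 = 588. ✓

p = 98, q = -126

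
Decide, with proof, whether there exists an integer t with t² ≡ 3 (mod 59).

t = 48 works: 48² = 2304, and 2304 − 3 = 2301 = 39·59.

t = 48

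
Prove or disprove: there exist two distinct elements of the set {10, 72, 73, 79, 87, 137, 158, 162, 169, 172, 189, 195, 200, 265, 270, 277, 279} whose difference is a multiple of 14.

Yes: 73 and 87.

73 mod 14 = 3 and 87 mod 14 = 3, so 87 − 73 = 14 = 1·14.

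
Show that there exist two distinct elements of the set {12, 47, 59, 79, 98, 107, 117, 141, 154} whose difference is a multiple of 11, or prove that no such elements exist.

No such pair exists.

Residues mod 11: 12↦1, 47↦3, 59↦4, 79↦2, 98↦10, 107↦8, 117↦7, 141↦9, 154↦0.
These 9 residues are pairwise different, hence no difference of two elements is divisible by 11.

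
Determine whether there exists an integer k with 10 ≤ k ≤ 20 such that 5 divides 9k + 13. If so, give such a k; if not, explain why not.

Scanning upward from k = 10 gives 103, 112, 121, none divisible by 5. k = 13 works, since 9·13 + 13 = 130 = 26·5.

k = 13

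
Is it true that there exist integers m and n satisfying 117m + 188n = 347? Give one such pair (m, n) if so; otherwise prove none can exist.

m = 11, n = -5

117 and 188 are coprime, so 117m + 188n ranges over all of ℤ.
Euclidean algorithm: 188 = 1·117 + 71, 117 = 1·71 + 46, 71 = 1·46 + 25, 46 = 1·25 + 21, 25 = 1·21 + 4, 21 = 5·4 + 1, 4 = 4·1 + 0.
Back-substituting, 1 = 21 − 5·4 = 21 − 5·(25 − 1·21) = −5·25 + 6·21 = −5·25 + 6·(46 − 1·25) = 6·46 − 11·25 = 6·46 − 11·(71 − 1·46) = −11·71 + 17·46 = −11·71 + 17·(117 − 1·71) = 17·117 − 28·71 = 17·117 − 28·(188 − 1·117) = −28·188 + 45·117; that is, 117·45 + 188·(-28) = 1.
Scaling by 347 gives the particular solution (m, n) = (15615, -9716).
Shifting by a multiple of (188, −117) keeps it a solution: m = 15615 − 83·188 = 11, n = -9716 + 83·117 = -5.
Indeed 117·11 + 188·(-5) = 1287 − 940 = 347.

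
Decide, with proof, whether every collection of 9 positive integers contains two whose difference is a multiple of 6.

There are exactly 6 possible remainders on division by 6.
Placing 9 integers into 6 classes, some class receives at least two — say a and b.
Equal remainders mean a − b ≡ 0 (mod 6), so 6 divides their difference.

Yes.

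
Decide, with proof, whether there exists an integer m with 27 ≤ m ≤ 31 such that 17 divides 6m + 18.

m = 31

Try m = 31: 6·31 + 18 = 204 = 12·17, which is divisible by 17.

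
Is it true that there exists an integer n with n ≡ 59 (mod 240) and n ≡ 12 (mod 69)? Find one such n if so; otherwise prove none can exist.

Reduce both congruences modulo 3, which divides 240 and 69: they say n ≡ 59 (mod 3) and n ≡ 12 (mod 3).
However 59 ≡ 2 and 12 ≡ 0 (mod 3), and 2 ≠ 0.
Hence the system has no solution.

No such integer exists.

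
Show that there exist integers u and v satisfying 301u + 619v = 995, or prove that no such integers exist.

301 and 619 are coprime, so 301u + 619v ranges over all of ℤ.
Dividing repeatedly: 619 = 2·301 + 17, 301 = 17·17 + 12, 17 = 1·12 + 5, 12 = 2·5 + 2, 5 = 2·2 + 1, 2 = 2·1 + 0.
Working back up the chain: 1 = 5 − 2·2 = 5 − 2·(12 − 2·5) = −2·12 + 5·5 = −2·12 + 5·(17 − 1·12) = 5·17 − 7·12 = 5·17 − 7·(301 − 17·17) = −7·301 + 124·17 = −7·301 + 124·(619 − 2·301) = 124·619 − 255·301. So 301·(-255) + 619·124 = 1.
Scaling by 995 gives the particular solution (u, v) = (-253725, 123380).
The general solution is u = -253725 + 619k, v = 123380 − 301k; taking k = 410 gives the smaller pair u = 65, v = -30.
Indeed 301·65 + 619·(-30) = 19565 − 18570 = 995.

u = 65, v = -30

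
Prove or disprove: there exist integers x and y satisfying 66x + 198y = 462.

Every value of 66x + 198y is a multiple of gcd(66, 198) = 66; since 66 ∣ 462, solutions exist.
Dividing through by 66 reduces the equation to 1x + 3y = 7.
With a unit coefficient on x, (x, y) = (7, 0) is an immediate solution.
Shifting by a multiple of (3, −1) keeps it a solution: x = 7 − 2·3 = 1, y = 0 + 2·1 = 2.
Check: 66·1 + 198·2 = 66 + 396 = 462. ✓

x = 1, y = 2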